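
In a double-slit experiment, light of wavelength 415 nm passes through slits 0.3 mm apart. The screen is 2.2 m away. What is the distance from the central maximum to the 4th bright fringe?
y = mλL/d = 12.17 mm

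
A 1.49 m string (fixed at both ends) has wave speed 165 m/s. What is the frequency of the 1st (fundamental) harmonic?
fₙ = nv/(2L) = 55.37 Hz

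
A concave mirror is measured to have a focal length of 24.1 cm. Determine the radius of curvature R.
R = 2|f| = 48.2 cm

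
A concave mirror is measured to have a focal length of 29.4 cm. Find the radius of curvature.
R = 2|f| = 58.8 cm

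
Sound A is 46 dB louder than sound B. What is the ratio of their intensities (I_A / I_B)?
I_A/I_B = 10^(Δβ/10) = 39810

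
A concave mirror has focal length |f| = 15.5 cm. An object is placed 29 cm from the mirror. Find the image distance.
f = +15.5 cm (concave); 1/di = 1/f − 1/do → di = 33.3 cm (real image, in front of mirror)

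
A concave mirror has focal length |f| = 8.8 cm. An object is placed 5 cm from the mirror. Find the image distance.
f = +8.8 cm (concave); 1/di = 1/f − 1/do → di = -11.58 cm (virtual image, behind mirror)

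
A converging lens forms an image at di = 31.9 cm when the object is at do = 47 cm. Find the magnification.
M = −di/do = -0.6787 (inverted image)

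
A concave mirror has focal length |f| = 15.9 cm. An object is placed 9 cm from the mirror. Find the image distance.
f = +15.9 cm (concave); 1/di = 1/f − 1/do → di = -20.74 cm (virtual image, behind mirror)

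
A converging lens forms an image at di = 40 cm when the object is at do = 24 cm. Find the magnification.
M = −di/do = -1.667 (inverted image)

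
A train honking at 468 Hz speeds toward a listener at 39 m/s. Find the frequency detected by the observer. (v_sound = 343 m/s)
f_obs = f·v/(v − v_s) = 528 Hz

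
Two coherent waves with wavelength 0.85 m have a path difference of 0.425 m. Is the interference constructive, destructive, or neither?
destructive — path difference = 0.5λ, an odd multiple of λ/2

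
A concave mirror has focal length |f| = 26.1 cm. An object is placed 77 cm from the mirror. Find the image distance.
f = +26.1 cm (concave); 1/di = 1/f − 1/do → di = 39.48 cm (real image, in front of mirror)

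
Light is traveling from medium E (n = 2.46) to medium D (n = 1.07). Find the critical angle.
θc = arcsin(n₂/n₁) = 25.78°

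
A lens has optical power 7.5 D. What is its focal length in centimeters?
f = 1/P = 13.33 cm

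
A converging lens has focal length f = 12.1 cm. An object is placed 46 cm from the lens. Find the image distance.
1/di = 1/f − 1/do → di = 16.42 cm (real image)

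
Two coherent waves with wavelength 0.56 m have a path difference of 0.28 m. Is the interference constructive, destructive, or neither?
destructive — path difference = 0.5λ, an odd multiple of λ/2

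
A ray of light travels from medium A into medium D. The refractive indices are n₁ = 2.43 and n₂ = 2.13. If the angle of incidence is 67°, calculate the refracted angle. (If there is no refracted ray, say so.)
sin θ₂ = (n₁/n₂)·sin θ₁ = 1.05 > 1, so there is no refracted ray — the light undergoes total internal reflection.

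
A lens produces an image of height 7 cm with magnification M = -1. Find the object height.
ho = |hi|/|M| = 7 cm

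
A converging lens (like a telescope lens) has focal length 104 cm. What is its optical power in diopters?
P = 1/f = 0.9615 D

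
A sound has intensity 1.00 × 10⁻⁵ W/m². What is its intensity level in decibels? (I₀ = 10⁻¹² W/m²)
β = 10·log₁₀(I/I₀) = 70 dB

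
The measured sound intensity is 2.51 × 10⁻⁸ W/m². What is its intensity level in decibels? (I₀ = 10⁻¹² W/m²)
β = 10·log₁₀(I/I₀) = 44 dB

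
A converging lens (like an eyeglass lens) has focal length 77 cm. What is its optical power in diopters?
P = 1/f = 1.299 D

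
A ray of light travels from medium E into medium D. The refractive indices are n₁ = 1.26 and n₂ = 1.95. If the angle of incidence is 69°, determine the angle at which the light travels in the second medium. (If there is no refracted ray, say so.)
sin θ₂ = (n₁/n₂)·sin θ₁ = 0.6032 → θ₂ = 37.1°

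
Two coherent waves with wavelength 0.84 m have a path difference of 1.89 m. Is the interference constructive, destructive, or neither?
neither (partial) — path difference = 2.25λ, neither a whole number of wavelengths nor an odd multiple of λ/2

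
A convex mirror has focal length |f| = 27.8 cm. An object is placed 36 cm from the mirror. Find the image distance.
f = −27.8 cm (convex); 1/di = 1/f − 1/do → di = -15.69 cm (virtual image, behind mirror)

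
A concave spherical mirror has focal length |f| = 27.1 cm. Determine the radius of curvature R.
R = 2|f| = 54.2 cm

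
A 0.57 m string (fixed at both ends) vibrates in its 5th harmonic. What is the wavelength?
λₙ = 2L/n = 0.228 m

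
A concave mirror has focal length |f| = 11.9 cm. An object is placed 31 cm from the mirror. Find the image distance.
f = +11.9 cm (concave); 1/di = 1/f − 1/do → di = 19.31 cm (real image, in front of mirror)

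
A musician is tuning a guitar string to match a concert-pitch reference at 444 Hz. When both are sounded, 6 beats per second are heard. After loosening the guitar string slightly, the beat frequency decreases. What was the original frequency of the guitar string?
450 Hz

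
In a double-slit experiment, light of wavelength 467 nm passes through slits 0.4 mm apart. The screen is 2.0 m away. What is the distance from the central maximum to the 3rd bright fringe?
y = mλL/d = 7.005 mm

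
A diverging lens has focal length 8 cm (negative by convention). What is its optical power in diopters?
P = 1/f = -12.5 D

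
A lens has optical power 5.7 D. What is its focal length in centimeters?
f = 1/P = 17.54 cm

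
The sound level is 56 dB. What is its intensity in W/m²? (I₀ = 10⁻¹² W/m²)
I = I₀·10^(β/10) = 3.98 × 10⁻⁷ W/m²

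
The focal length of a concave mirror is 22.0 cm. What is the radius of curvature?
R = 2|f| = 44 cm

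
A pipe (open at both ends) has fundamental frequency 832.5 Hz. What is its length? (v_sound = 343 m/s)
L = v/(2f₁) = 0.206 m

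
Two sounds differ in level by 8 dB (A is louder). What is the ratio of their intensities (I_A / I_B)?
I_A/I_B = 10^(Δβ/10) = 6.31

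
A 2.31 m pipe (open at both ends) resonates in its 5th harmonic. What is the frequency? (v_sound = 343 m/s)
fₙ = nv/(2L) = 371.2 Hz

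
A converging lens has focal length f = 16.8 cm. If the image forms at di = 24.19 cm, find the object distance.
1/do = 1/f − 1/di → do = 54.99 cm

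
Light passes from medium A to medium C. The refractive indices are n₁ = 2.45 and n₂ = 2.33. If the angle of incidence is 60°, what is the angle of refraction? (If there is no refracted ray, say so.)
sin θ₂ = (n₁/n₂)·sin θ₁ = 0.9106 → θ₂ = 65.59°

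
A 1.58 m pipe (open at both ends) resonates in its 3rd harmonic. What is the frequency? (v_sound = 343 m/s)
fₙ = nv/(2L) = 325.6 Hz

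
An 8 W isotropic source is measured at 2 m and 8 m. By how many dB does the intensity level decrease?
Δβ = 20·log₁₀(r₂/r₁) = 12.04 dB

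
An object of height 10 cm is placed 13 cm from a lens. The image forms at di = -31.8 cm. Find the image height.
hi = (-di/do) × ho = 24.46 cm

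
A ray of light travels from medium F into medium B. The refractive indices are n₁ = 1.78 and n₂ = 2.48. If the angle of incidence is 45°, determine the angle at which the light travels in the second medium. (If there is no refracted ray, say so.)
sin θ₂ = (n₁/n₂)·sin θ₁ = 0.5075 → θ₂ = 30.5°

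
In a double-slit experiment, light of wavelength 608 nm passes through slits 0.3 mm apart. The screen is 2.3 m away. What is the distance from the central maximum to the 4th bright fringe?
y = mλL/d = 18.65 mm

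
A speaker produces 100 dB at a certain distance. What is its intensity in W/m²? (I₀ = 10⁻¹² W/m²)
I = I₀·10^(β/10) = 1.00 × 10⁻² W/m²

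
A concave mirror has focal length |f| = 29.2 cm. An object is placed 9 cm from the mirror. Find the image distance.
f = +29.2 cm (concave); 1/di = 1/f − 1/do → di = -13.01 cm (virtual image, behind mirror)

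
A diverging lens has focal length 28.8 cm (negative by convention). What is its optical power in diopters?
P = 1/f = -3.472 D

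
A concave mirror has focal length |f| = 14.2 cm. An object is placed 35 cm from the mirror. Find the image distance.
f = +14.2 cm (concave); 1/di = 1/f − 1/do → di = 23.89 cm (real image, in front of mirror)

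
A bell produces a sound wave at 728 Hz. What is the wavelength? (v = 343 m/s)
λ = v/f = 0.4712 m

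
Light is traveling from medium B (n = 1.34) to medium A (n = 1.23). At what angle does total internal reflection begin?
θc = arcsin(n₂/n₁) = 66.62°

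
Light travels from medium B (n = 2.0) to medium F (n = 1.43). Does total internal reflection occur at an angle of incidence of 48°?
θc = arcsin(n₂/n₁) = 45.64°; 48° > θc, so yes — total internal reflection.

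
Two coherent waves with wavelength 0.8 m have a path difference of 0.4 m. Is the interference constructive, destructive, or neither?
destructive — path difference = 0.5λ, an odd multiple of λ/2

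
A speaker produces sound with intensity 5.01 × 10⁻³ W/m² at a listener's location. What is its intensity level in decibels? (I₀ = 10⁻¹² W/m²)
β = 10·log₁₀(I/I₀) = 97 dB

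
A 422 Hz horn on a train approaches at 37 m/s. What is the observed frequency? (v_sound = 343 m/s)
f_obs = f·v/(v − v_s) = 473 Hz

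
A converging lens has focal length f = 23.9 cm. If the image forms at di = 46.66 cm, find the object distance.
1/do = 1/f − 1/di → do = 49 cm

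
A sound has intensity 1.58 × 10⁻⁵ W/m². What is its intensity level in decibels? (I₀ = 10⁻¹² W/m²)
β = 10·log₁₀(I/I₀) = 71.99 dB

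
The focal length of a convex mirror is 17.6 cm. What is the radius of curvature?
R = 2|f| = 35.2 cm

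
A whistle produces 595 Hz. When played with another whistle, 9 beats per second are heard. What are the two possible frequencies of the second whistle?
f₂ = 595 ± 9 Hz → 604 Hz or 586 Hz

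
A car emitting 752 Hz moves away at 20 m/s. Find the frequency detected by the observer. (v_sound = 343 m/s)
f_obs = f·v/(v + v_s) = 710.6 Hz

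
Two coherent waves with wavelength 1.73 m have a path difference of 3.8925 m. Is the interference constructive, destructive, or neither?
neither (partial) — path difference = 2.25λ, neither a whole number of wavelengths nor an odd multiple of λ/2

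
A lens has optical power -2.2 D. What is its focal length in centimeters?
f = 1/P = -45.45 cm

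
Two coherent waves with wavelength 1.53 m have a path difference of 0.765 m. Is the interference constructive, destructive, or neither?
destructive — path difference = 0.5λ, an odd multiple of λ/2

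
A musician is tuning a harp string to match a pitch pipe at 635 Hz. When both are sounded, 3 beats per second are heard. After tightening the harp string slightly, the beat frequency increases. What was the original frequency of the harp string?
638 Hz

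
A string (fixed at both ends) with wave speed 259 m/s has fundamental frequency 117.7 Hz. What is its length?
L = v/(2f₁) = 1.1 m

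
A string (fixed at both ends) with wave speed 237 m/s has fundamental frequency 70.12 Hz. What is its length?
L = v/(2f₁) = 1.69 m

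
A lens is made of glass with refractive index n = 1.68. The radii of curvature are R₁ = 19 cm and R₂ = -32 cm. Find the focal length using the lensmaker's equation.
1/f = (n − 1)(1/R₁ − 1/R₂) → f = 17.53 cm (converging lens)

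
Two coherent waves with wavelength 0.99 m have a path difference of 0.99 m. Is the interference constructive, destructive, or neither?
constructive — path difference = 1λ, a whole number of wavelengths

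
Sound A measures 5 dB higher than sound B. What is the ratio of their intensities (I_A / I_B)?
I_A/I_B = 10^(Δβ/10) = 3.162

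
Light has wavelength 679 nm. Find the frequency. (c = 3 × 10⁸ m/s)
f = c/λ = 4.418 × 10¹⁴ Hz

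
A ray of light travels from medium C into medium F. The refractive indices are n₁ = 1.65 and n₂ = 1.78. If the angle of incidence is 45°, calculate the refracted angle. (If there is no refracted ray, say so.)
sin θ₂ = (n₁/n₂)·sin θ₁ = 0.6555 → θ₂ = 40.95°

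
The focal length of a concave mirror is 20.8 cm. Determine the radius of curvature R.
R = 2|f| = 41.6 cm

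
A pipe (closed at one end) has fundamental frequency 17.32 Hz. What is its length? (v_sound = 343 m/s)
L = v/(4f₁) = 4.951 m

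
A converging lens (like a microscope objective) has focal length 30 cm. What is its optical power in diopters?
P = 1/f = 3.333 D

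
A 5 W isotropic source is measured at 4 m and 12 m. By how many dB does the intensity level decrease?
Δβ = 20·log₁₀(r₂/r₁) = 9.542 dB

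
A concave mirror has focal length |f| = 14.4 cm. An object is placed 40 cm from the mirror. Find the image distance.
f = +14.4 cm (concave); 1/di = 1/f − 1/do → di = 22.5 cm (real image, in front of mirror)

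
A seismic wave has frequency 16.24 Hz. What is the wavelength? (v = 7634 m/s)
λ = v/f = 470.1 m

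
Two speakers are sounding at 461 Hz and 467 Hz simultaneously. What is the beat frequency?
6 Hz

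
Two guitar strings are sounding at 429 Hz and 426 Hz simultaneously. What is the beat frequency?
3 Hz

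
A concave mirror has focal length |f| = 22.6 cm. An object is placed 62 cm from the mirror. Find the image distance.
f = +22.6 cm (concave); 1/di = 1/f − 1/do → di = 35.56 cm (real image, in front of mirror)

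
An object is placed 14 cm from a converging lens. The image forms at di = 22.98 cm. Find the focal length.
1/f = 1/do + 1/di → f = 8.7 cm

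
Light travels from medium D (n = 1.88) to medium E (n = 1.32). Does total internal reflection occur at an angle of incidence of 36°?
θc = arcsin(n₂/n₁) = 44.6°; 36° < θc, so no — the ray refracts.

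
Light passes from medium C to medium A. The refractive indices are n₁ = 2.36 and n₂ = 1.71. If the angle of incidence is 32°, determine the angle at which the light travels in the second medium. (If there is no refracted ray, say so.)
sin θ₂ = (n₁/n₂)·sin θ₁ = 0.7314 → θ₂ = 47°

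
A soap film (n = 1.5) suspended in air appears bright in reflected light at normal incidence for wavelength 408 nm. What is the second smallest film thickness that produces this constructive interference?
2nt = (m − ½)λ with m = 2 → t = (m − ½)λ/(2n) = 204 nm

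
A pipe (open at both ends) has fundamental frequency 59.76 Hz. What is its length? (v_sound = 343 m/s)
L = v/(2f₁) = 2.87 m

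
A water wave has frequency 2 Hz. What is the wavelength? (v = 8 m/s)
λ = v/f = 4 m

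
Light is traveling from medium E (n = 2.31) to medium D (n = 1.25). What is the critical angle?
θc = arcsin(n₂/n₁) = 32.76°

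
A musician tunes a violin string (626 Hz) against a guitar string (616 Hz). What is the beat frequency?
10 Hz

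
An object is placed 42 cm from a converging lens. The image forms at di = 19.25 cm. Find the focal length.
1/f = 1/do + 1/di → f = 13.2 cm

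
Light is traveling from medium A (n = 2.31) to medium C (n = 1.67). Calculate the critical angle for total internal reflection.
θc = arcsin(n₂/n₁) = 46.3°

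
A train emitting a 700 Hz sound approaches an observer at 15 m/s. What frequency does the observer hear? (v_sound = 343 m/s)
f_obs = f·v/(v − v_s) = 732 Hz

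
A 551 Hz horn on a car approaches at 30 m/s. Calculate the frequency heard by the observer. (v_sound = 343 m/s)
f_obs = f·v/(v − v_s) = 603.8 Hz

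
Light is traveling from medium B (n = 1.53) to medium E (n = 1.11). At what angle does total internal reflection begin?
θc = arcsin(n₂/n₁) = 46.51°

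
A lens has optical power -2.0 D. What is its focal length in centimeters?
f = 1/P = -50 cm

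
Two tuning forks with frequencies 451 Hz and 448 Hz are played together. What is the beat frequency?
3 Hz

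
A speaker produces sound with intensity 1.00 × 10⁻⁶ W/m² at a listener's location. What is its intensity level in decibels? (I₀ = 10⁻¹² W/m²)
β = 10·log₁₀(I/I₀) = 60 dB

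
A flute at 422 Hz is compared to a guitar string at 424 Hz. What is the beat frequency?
2 Hz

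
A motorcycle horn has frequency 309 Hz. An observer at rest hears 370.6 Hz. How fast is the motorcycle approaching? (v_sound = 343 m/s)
v_s = v·(1 − f/f_obs) = 57.01 m/s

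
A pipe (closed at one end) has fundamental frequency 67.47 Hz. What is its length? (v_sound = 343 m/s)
L = v/(4f₁) = 1.271 m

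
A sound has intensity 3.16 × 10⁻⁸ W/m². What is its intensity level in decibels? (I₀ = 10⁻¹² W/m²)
β = 10·log₁₀(I/I₀) = 45 dB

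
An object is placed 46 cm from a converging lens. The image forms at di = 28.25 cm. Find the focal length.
1/f = 1/do + 1/di → f = 17.5 cm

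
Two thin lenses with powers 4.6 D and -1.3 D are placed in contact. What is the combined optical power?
P_total = P₁ + P₂ = 3.3 D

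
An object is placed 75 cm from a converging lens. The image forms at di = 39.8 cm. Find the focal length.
1/f = 1/do + 1/di → f = 26 cm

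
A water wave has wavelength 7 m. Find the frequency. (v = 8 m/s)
f = v/λ = 1.143 Hz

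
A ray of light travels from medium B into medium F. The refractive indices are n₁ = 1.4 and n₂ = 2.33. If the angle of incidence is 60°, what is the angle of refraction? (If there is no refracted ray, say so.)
sin θ₂ = (n₁/n₂)·sin θ₁ = 0.5204 → θ₂ = 31.36°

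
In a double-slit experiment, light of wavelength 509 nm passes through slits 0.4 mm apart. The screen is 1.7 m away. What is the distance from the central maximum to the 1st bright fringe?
y = mλL/d = 2.163 mm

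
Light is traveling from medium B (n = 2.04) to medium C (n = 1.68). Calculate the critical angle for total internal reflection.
θc = arcsin(n₂/n₁) = 55.44°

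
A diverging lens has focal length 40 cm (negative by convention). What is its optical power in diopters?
P = 1/f = -2.5 D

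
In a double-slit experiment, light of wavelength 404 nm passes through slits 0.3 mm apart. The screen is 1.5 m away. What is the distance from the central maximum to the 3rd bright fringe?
y = mλL/d = 6.06 mm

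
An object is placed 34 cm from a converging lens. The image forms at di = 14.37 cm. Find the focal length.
1/f = 1/do + 1/di → f = 10.1 cm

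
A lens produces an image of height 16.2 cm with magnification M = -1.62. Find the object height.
ho = |hi|/|M| = 10 cm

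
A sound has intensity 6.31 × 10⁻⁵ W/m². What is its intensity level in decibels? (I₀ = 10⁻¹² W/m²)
β = 10·log₁₀(I/I₀) = 78 dB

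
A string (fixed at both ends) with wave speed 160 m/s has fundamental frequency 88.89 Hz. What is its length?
L = v/(2f₁) = 0.9 m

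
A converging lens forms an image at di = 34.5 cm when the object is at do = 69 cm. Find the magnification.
M = −di/do = -0.5 (inverted image)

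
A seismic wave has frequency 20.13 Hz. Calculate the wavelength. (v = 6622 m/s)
λ = v/f = 329 m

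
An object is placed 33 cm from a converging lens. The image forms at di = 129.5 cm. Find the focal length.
1/f = 1/do + 1/di → f = 26.3 cm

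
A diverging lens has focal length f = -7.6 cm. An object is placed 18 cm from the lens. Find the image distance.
1/di = 1/f − 1/do → di = -5.344 cm (virtual image)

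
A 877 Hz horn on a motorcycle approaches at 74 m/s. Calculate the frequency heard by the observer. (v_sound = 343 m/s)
f_obs = f·v/(v − v_s) = 1118 Hz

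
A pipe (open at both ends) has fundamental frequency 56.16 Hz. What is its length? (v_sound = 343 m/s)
L = v/(2f₁) = 3.054 m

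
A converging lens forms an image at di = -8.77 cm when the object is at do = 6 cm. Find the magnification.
M = −di/do = 1.462 (upright image)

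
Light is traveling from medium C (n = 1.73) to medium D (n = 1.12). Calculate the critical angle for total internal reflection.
θc = arcsin(n₂/n₁) = 40.35°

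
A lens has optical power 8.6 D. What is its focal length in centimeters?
f = 1/P = 11.63 cm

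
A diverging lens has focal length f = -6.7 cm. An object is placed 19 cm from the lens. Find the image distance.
1/di = 1/f − 1/do → di = -4.953 cm (virtual image)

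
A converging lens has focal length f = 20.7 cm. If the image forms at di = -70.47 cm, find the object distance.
1/do = 1/f − 1/di → do = 16 cm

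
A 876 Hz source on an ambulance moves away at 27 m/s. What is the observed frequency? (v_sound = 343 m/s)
f_obs = f·v/(v + v_s) = 812.1 Hz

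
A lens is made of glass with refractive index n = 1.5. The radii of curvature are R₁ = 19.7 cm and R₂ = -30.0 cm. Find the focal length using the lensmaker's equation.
1/f = (n − 1)(1/R₁ − 1/R₂) → f = 23.78 cm (converging lens)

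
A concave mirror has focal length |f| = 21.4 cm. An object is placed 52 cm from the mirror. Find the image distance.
f = +21.4 cm (concave); 1/di = 1/f − 1/do → di = 36.37 cm (real image, in front of mirror)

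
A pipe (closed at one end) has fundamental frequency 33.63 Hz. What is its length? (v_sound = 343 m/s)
L = v/(4f₁) = 2.55 m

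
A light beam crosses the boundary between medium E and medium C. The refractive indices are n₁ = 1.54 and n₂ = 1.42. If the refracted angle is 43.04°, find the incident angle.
sin θ₁ = (n₂/n₁)·sin θ₂ → θ₁ = 39°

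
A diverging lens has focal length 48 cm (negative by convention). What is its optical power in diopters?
P = 1/f = -2.083 D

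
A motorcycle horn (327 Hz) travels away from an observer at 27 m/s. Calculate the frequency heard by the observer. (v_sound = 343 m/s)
f_obs = f·v/(v + v_s) = 303.1 Hz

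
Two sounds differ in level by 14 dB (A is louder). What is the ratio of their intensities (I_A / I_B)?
I_A/I_B = 10^(Δβ/10) = 25.12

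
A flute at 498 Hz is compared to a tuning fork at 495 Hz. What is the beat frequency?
3 Hz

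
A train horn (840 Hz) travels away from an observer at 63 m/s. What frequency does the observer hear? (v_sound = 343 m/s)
f_obs = f·v/(v + v_s) = 709.7 Hz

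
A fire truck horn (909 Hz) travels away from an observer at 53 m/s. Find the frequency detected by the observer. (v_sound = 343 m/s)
f_obs = f·v/(v + v_s) = 787.3 Hz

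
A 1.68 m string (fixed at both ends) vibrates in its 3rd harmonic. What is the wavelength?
λₙ = 2L/n = 1.12 m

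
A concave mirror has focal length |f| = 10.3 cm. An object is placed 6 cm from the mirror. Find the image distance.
f = +10.3 cm (concave); 1/di = 1/f − 1/do → di = -14.37 cm (virtual image, behind mirror)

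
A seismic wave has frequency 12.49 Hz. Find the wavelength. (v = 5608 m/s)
λ = v/f = 449 m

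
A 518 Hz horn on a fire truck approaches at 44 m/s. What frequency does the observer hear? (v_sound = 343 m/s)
f_obs = f·v/(v − v_s) = 594.2 Hz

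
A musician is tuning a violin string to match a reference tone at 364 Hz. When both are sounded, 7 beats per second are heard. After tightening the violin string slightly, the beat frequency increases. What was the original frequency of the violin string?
371 Hz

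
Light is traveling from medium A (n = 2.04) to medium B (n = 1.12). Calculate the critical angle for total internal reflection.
θc = arcsin(n₂/n₁) = 33.3°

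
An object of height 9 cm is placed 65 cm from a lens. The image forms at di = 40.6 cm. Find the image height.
hi = (-di/do) × ho = -5.622 cm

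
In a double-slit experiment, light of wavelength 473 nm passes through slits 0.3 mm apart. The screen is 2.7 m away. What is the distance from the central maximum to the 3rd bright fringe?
y = mλL/d = 12.77 mm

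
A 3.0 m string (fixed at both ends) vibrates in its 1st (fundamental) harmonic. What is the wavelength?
λₙ = 2L/n = 6 m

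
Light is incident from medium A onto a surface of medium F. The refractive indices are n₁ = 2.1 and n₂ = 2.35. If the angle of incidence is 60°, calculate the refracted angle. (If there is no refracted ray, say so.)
sin θ₂ = (n₁/n₂)·sin θ₁ = 0.7739 → θ₂ = 50.7°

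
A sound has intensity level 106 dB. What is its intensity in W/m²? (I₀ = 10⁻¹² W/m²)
I = I₀·10^(β/10) = 3.98 × 10⁻² W/m²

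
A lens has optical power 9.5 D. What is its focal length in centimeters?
f = 1/P = 10.53 cm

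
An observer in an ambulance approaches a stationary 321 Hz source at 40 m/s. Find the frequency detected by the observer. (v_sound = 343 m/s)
f_obs = f·(v + v_o)/v = 358.4 Hz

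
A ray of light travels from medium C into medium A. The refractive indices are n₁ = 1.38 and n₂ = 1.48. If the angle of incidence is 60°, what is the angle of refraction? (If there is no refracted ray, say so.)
sin θ₂ = (n₁/n₂)·sin θ₁ = 0.8075 → θ₂ = 53.85°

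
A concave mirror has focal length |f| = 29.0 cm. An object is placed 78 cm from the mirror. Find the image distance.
f = +29.0 cm (concave); 1/di = 1/f − 1/do → di = 46.16 cm (real image, in front of mirror)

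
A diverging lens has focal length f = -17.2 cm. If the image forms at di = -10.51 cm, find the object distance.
1/do = 1/f − 1/di → do = 27.02 cm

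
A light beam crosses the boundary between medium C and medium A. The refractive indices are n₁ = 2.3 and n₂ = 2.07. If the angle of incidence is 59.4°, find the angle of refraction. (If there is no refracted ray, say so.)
sin θ₂ = (n₁/n₂)·sin θ₁ = 0.9564 → θ₂ = 73.01°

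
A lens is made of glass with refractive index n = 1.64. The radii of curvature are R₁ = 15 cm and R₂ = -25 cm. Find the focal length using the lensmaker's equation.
1/f = (n − 1)(1/R₁ − 1/R₂) → f = 14.65 cm (converging lens)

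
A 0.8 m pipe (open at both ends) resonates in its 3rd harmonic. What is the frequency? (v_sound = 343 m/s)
fₙ = nv/(2L) = 643.1 Hz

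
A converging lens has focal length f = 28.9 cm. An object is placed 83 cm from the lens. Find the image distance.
1/di = 1/f − 1/do → di = 44.34 cm (real image)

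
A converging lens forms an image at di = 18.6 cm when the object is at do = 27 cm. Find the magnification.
M = −di/do = -0.6889 (inverted image)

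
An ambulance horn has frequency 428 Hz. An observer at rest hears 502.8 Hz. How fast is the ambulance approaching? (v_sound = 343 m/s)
v_s = v·(1 − f/f_obs) = 51.03 m/s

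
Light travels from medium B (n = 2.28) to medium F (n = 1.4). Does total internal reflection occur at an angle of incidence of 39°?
θc = arcsin(n₂/n₁) = 37.88°; 39° > θc, so yes — total internal reflection.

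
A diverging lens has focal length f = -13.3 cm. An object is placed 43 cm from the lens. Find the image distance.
1/di = 1/f − 1/do → di = -10.16 cm (virtual image)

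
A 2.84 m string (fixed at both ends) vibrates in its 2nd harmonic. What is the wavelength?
λₙ = 2L/n = 2.84 m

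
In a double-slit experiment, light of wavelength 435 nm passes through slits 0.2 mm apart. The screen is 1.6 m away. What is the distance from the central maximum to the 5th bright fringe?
y = mλL/d = 17.4 mm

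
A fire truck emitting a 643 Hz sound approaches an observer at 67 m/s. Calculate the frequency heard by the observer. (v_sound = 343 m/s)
f_obs = f·v/(v − v_s) = 799.1 Hz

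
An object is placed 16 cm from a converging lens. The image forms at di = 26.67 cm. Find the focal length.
1/f = 1/do + 1/di → f = 10 cm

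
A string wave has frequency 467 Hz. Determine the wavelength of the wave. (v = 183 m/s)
λ = v/f = 0.3919 m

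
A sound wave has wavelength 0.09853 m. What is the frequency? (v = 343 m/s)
f = v/λ = 3481 Hz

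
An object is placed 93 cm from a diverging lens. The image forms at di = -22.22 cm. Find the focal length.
1/f = 1/do + 1/di → f = -29.2 cm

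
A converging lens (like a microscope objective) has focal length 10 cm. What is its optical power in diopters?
P = 1/f = 10 D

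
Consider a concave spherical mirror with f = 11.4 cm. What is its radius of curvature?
R = 2|f| = 22.8 cm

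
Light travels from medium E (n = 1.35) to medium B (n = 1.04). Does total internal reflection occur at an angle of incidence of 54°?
θc = arcsin(n₂/n₁) = 50.39°; 54° > θc, so yes — total internal reflection.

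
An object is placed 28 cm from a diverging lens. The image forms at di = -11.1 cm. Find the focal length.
1/f = 1/do + 1/di → f = -18.39 cm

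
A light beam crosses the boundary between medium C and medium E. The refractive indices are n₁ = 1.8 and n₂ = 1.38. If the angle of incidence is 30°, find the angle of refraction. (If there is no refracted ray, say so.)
sin θ₂ = (n₁/n₂)·sin θ₁ = 0.6522 → θ₂ = 40.71°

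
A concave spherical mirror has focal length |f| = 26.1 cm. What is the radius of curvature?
R = 2|f| = 52.2 cm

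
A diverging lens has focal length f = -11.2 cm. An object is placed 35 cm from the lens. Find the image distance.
1/di = 1/f − 1/do → di = -8.485 cm (virtual image)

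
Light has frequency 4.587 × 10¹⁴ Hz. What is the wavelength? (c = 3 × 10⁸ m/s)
λ = c/f = 654 nm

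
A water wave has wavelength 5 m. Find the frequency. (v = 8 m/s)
f = v/λ = 1.6 Hz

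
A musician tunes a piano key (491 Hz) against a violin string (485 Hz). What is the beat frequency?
6 Hz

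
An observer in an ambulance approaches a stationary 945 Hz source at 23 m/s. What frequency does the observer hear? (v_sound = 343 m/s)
f_obs = f·(v + v_o)/v = 1008 Hz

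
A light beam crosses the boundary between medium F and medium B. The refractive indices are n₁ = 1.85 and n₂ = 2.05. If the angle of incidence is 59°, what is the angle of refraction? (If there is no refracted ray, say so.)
sin θ₂ = (n₁/n₂)·sin θ₁ = 0.7735 → θ₂ = 50.67°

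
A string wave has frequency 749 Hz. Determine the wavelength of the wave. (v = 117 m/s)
λ = v/f = 0.1562 m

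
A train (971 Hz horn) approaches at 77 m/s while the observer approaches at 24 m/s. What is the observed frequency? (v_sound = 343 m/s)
f_obs = f·(v + v_o)/(v − v_s) = 1340 Hz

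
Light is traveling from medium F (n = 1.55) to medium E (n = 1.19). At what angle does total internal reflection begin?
θc = arcsin(n₂/n₁) = 50.15°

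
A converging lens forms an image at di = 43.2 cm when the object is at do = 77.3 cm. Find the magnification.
M = −di/do = -0.5589 (inverted image)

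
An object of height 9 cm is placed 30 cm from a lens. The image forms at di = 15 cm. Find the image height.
hi = (-di/do) × ho = -4.5 cm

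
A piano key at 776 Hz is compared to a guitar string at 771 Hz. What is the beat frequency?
5 Hz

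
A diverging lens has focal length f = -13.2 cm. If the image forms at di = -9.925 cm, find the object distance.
1/do = 1/f − 1/di → do = 40 cm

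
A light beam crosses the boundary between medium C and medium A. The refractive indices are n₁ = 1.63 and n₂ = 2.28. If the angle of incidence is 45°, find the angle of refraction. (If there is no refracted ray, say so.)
sin θ₂ = (n₁/n₂)·sin θ₁ = 0.5055 → θ₂ = 30.37°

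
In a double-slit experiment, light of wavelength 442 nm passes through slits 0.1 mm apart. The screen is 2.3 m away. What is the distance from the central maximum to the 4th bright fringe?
y = mλL/d = 40.66 mm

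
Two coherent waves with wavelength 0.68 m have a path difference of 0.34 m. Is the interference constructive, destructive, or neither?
destructive — path difference = 0.5λ, an odd multiple of λ/2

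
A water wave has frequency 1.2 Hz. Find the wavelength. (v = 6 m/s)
λ = v/f = 5 m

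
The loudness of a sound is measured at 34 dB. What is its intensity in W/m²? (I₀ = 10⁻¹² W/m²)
I = I₀·10^(β/10) = 2.51 × 10⁻⁹ W/m²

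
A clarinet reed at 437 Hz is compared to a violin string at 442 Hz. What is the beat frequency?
5 Hz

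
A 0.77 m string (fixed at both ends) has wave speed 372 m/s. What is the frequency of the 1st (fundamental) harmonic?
fₙ = nv/(2L) = 241.6 Hz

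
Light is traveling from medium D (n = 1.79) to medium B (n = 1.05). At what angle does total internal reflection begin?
θc = arcsin(n₂/n₁) = 35.92°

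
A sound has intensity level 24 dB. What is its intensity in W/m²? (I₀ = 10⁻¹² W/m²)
I = I₀·10^(β/10) = 2.51 × 10⁻¹⁰ W/m²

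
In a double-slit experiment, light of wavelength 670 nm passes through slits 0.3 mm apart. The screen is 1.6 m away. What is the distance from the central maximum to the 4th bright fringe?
y = mλL/d = 14.29 mm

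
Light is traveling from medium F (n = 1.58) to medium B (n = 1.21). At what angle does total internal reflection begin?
θc = arcsin(n₂/n₁) = 49.98°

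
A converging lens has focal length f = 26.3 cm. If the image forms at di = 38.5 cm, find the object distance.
1/do = 1/f − 1/di → do = 83 cm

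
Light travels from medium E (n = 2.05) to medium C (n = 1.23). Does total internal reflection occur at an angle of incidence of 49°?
θc = arcsin(n₂/n₁) = 36.87°; 49° > θc, so yes — total internal reflection.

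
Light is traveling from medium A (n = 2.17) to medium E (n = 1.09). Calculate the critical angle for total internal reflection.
θc = arcsin(n₂/n₁) = 30.15°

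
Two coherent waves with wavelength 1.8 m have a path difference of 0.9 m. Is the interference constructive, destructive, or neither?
destructive — path difference = 0.5λ, an odd multiple of λ/2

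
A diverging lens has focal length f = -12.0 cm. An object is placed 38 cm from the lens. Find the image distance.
1/di = 1/f − 1/do → di = -9.12 cm (virtual image)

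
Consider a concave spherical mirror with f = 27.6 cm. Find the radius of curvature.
R = 2|f| = 55.2 cm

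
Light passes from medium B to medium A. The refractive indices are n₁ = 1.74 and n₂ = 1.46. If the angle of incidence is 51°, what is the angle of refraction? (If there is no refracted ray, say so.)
sin θ₂ = (n₁/n₂)·sin θ₁ = 0.9262 → θ₂ = 67.85°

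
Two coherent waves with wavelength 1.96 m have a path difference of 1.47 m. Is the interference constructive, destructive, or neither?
neither (partial) — path difference = 0.75λ, neither a whole number of wavelengths nor an odd multiple of λ/2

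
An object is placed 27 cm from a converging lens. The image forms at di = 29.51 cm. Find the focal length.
1/f = 1/do + 1/di → f = 14.1 cm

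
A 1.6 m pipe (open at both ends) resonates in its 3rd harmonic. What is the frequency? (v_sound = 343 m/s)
fₙ = nv/(2L) = 321.6 Hz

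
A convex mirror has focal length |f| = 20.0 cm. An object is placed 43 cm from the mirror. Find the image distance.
f = −20.0 cm (convex); 1/di = 1/f − 1/do → di = -13.65 cm (virtual image, behind mirror)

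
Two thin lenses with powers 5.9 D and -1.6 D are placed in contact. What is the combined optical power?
P_total = P₁ + P₂ = 4.3 D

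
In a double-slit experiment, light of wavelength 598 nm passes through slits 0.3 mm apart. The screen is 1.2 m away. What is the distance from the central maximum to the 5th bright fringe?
y = mλL/d = 11.96 mm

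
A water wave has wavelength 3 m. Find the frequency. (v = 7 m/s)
f = v/λ = 2.333 Hz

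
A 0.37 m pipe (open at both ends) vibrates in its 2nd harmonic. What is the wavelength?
λₙ = 2L/n = 0.37 m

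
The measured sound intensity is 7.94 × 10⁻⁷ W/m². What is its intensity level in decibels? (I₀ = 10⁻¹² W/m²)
β = 10·log₁₀(I/I₀) = 59 dB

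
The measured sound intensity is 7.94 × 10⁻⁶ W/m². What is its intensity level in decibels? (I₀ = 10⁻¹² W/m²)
β = 10·log₁₀(I/I₀) = 69 dB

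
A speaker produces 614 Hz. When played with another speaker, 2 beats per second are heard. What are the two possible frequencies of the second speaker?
f₂ = 614 ± 2 Hz → 616 Hz or 612 Hz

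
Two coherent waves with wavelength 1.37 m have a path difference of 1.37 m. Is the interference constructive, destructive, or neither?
constructive — path difference = 1λ, a whole number of wavelengths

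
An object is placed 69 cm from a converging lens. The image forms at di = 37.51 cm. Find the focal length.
1/f = 1/do + 1/di → f = 24.3 cm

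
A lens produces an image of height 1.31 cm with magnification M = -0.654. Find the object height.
ho = |hi|/|M| = 2.003 cm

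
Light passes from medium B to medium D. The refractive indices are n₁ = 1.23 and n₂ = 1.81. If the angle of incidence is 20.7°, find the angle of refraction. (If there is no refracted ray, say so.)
sin θ₂ = (n₁/n₂)·sin θ₁ = 0.2402 → θ₂ = 13.9°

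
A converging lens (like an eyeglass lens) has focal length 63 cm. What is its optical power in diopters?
P = 1/f = 1.587 D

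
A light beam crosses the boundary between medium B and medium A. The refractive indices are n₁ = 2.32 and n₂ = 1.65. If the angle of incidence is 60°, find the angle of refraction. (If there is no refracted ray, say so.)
sin θ₂ = (n₁/n₂)·sin θ₁ = 1.218 > 1, so there is no refracted ray — the light undergoes total internal reflection.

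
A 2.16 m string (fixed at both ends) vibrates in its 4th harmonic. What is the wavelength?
λₙ = 2L/n = 1.08 m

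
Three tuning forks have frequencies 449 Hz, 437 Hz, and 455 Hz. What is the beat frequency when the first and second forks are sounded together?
12 Hz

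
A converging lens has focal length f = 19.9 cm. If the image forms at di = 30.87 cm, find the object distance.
1/do = 1/f − 1/di → do = 56 cm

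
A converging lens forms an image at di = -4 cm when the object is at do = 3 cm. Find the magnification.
M = −di/do = 1.333 (upright image)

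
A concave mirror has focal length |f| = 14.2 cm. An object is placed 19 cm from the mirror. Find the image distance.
f = +14.2 cm (concave); 1/di = 1/f − 1/do → di = 56.21 cm (real image, in front of mirror)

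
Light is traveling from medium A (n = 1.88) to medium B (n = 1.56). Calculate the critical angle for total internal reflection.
θc = arcsin(n₂/n₁) = 56.08°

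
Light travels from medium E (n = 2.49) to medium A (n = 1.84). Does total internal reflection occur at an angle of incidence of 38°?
θc = arcsin(n₂/n₁) = 47.64°; 38° < θc, so no — the ray refracts.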